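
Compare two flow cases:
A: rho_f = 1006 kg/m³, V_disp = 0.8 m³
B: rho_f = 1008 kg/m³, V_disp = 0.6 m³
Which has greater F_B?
F_B(A) = 7895 N, F_B(B) = 5933 N. Answer: A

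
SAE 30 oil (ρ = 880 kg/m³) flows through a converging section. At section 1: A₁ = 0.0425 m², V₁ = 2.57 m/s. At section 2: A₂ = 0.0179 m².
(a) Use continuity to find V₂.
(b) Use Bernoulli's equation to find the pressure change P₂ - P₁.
(a) Continuity: A₁V₁=A₂V₂ -> V₂=A₁V₁/A₂=0.0425*2.57/0.0179=6.10 m/s
(b) Bernoulli: P₂-P₁=0.5*rho*(V₁^2-V₂^2)/1000=0.5*880*(2.57^2-6.10^2)/1000=-13.47 kPa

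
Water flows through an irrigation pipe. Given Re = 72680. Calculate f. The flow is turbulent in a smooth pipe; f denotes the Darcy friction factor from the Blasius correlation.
Formula: f = \frac{0.316}{Re^{0.25}}
f = 0.316/72680^0.25 = 0.01925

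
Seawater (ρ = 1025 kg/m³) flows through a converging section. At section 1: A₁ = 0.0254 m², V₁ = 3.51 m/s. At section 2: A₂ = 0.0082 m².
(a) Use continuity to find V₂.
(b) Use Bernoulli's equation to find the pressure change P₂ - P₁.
(a) Continuity: A₁V₁=A₂V₂ -> V₂=A₁V₁/A₂=0.0254*3.51/0.0082=10.87 m/s
(b) Bernoulli: P₂-P₁=0.5*rho*(V₁^2-V₂^2)/1000=0.5*1025*(3.51^2-10.87^2)/1000=-54.24 kPa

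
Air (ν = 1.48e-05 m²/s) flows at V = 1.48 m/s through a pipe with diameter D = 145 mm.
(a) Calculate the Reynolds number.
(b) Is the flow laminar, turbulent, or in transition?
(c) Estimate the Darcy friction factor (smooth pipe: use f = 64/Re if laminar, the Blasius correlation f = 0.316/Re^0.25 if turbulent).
(a) Re = V·D/ν = 1.48·0.145/1.48e-05 = 14500
(b) Flow regime: turbulent (Re > 4000)
(c) Friction factor: f = 0.316/Re^0.25 = 0.316/14500^0.25 = 0.0288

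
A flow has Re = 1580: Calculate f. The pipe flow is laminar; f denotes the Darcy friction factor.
Formula: f = \frac{64}{Re}
f = 64/1580 = 0.04051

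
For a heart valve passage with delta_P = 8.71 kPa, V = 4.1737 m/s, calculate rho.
Formula: V = \sqrt{\frac{2 \Delta P}{\rho}}
Substituting knowns: 4.1737 = √(2·(8.71·1000)/rho)
Solving for rho: rho = 2·(8.71·1000)/4.1737² = 1000 kg/m³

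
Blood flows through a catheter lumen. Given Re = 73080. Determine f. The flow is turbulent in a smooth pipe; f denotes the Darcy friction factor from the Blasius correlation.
Formula: f = \frac{0.316}{Re^{0.25}}
f = 0.316/73080^0.25 = 0.01922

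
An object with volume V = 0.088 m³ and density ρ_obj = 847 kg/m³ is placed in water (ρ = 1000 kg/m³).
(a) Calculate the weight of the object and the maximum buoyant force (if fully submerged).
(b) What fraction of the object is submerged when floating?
(a) W=rho_obj*g*V=847*9.81*0.088=731.2 N; F_B(max)=rho*g*V=1000*9.81*0.088=863.3 N
(b) Floating fraction=rho_obj/rho=847/1000=0.847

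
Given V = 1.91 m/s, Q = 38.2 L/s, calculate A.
Formula: Q = A V
Substituting knowns: 38.2 = A·1.91·1000
Solving for A: A = (38.2/1000)/1.91 = 0.02 m²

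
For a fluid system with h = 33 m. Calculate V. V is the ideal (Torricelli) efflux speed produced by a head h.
Formula: V = \sqrt{2 g h}
V = √(2·9.81·33) = 25.45 m/s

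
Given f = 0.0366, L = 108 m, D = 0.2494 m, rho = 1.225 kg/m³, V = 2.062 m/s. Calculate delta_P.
Formula: \Delta P = f \frac{L}{D} \frac{\rho V^2}{2}
delta_P = 0.0366·(108/0.2494)·0.5·1.225·2.062²/1000 = 0.04128 kPa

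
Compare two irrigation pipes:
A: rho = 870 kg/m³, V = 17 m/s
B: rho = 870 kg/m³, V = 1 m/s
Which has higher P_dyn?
P_dyn(A) = 125.7 kPa, P_dyn(B) = 0.435 kPa. Answer: A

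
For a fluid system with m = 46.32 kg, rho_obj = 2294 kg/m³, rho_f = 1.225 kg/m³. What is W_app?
Formula: W_{app} = mg\left(1 - \frac{\rho_f}{\rho_{obj}}\right)
W_app = 46.32·9.81·(1 − 1.225/2294) = 454.2 N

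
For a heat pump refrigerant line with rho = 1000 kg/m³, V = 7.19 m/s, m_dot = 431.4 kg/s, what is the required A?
Formula: \dot{m} = \rho A V
Substituting knowns: 431.4 = 1000·A·7.19
Solving for A: A = 431.4/(1000·7.19) = 0.06 m²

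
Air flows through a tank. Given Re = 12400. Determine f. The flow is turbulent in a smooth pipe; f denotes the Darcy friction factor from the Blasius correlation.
Formula: f = \frac{0.316}{Re^{0.25}}
f = 0.316/12400^0.25 = 0.02995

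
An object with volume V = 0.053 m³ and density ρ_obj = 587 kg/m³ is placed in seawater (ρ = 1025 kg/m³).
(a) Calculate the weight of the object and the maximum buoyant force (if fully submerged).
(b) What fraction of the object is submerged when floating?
(a) W=rho_obj*g*V=587*9.81*0.053=305.2 N; F_B(max)=rho*g*V=1025*9.81*0.053=532.9 N
(b) Floating fraction=rho_obj/rho=587/1025=0.573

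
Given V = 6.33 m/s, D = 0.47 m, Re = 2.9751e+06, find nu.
Formula: Re = \frac{V D}{\nu}
Substituting knowns: 2.9751e+06 = 6.33·0.47/nu
Solving for nu: nu = 6.33·0.47/2.9751e+06 = 1.000e-06 m²/s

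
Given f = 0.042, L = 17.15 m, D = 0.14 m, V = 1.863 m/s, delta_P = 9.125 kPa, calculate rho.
Formula: \Delta P = f \frac{L}{D} \frac{\rho V^2}{2}
Substituting knowns: 9.125 = 0.042·(17.15/0.14)·0.5·rho·1.863²/1000
Solving for rho: rho = (9.125·1000)/(0.042·(17.15/0.14)·0.5·1.863²) = 1022 kg/m³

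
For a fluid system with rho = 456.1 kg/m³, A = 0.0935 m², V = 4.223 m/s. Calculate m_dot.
Formula: \dot{m} = \rho A V
m_dot = 456.1·0.0935·4.223 = 180.1 kg/s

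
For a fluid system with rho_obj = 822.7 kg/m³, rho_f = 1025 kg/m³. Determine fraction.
Formula: f_{sub} = \frac{\rho_{obj}}{\rho_f}
fraction = 822.7/1025 = 0.8026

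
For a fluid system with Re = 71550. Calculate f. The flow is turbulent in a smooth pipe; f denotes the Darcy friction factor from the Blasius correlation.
Formula: f = \frac{0.316}{Re^{0.25}}
f = 0.316/71550^0.25 = 0.01932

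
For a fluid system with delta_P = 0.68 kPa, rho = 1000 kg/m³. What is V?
Formula: V = \sqrt{\frac{2 \Delta P}{\rho}}
V = √(2·(0.68·1000)/1000) = 1.166 m/s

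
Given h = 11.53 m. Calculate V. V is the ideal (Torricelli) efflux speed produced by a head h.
Formula: V = \sqrt{2 g h}
V = √(2·9.81·11.53) = 15.04 m/s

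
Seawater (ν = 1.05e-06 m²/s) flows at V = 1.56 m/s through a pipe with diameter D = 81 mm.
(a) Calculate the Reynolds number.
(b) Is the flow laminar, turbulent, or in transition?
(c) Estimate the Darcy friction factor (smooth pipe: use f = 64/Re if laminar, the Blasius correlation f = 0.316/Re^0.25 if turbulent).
(a) Re = V·D/ν = 1.56·0.081/1.05e-06 = 120340
(b) Flow regime: turbulent (Re > 4000)
(c) Friction factor: f = 0.316/Re^0.25 = 0.316/120340^0.25 = 0.01697 (Blasius is strictly valid for Re ≲ 1e5; used here as the smooth-pipe estimate the problem specifies)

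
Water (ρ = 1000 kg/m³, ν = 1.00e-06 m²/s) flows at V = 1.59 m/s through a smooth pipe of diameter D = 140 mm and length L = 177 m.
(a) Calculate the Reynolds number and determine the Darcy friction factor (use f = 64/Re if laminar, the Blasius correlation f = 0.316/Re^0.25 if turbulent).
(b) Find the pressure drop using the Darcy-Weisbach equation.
(a) Re = V·D/ν = 1.59·0.14/1.00e-06 = 222600 → turbulent (Re > 4000); f = 0.316/Re^0.25 = 0.316/222600^0.25 = 0.014548 (Blasius is strictly valid for Re ≲ 1e5; used here as the smooth-pipe estimate the problem specifies)
(b) Darcy-Weisbach: ΔP = f·(L/D)·½ρV²/1000 = 0.014548·(177/0.140)·½·1000·1.59²/1000 = 23.25 kPa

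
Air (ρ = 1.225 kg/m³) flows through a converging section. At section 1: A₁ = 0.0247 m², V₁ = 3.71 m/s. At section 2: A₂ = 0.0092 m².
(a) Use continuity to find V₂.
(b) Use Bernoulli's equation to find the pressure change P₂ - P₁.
(a) Continuity: A₁V₁=A₂V₂ -> V₂=A₁V₁/A₂=0.0247*3.71/0.0092=9.96 m/s
(b) Bernoulli: P₂-P₁=0.5*rho*(V₁^2-V₂^2)/1000=0.5*1.225*(3.71^2-9.96^2)/1000=-0.05233 kPa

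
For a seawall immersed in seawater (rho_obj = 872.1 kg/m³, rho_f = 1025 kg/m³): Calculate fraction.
Formula: f_{sub} = \frac{\rho_{obj}}{\rho_f}
fraction = 872.1/1025 = 0.8508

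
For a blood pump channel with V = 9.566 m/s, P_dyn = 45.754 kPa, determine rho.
Formula: P_{dyn} = \frac{1}{2} \rho V^2
Substituting knowns: 45.754 = 0.5·rho·9.566²/1000
Solving for rho: rho = 2·(45.754·1000)/9.566² = 1000 kg/m³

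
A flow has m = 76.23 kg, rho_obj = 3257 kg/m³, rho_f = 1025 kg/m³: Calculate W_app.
Formula: W_{app} = mg\left(1 - \frac{\rho_f}{\rho_{obj}}\right)
W_app = 76.23·9.81·(1 − 1025/3257) = 512.5 N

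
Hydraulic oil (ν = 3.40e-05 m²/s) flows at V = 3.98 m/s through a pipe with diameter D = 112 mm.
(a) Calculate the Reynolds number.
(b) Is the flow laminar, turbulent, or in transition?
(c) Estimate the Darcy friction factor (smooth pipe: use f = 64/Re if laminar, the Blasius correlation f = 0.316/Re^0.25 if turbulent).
(a) Re = V·D/ν = 3.98·0.112/3.40e-05 = 13111
(b) Flow regime: turbulent (Re > 4000)
(c) Friction factor: f = 0.316/Re^0.25 = 0.316/13111^0.25 = 0.02953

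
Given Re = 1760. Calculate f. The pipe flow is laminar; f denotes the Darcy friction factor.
Formula: f = \frac{64}{Re}
f = 64/1760 = 0.03636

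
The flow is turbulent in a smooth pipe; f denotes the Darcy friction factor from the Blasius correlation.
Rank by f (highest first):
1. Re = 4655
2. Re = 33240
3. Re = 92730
Case 1: f = 0.03826
Case 2: f = 0.0234
Case 3: f = 0.01811
Ranking (highest first): 1, 2, 3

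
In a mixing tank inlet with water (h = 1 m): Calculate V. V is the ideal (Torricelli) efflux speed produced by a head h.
Formula: V = \sqrt{2 g h}
V = √(2·9.81·1) = 4.429 m/s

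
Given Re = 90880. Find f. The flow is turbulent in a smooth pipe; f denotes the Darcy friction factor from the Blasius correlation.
Formula: f = \frac{0.316}{Re^{0.25}}
f = 0.316/90880^0.25 = 0.0182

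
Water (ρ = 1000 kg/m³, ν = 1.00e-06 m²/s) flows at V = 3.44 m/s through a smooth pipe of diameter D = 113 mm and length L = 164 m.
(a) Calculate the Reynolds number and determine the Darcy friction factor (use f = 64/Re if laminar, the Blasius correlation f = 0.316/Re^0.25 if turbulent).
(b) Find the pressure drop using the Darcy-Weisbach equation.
(a) Re = V·D/ν = 3.44·0.113/1.00e-06 = 388720 → turbulent (Re > 4000); f = 0.316/Re^0.25 = 0.316/388720^0.25 = 0.012655 (Blasius is strictly valid for Re ≲ 1e5; used here as the smooth-pipe estimate the problem specifies)
(b) Darcy-Weisbach: ΔP = f·(L/D)·½ρV²/1000 = 0.012655·(164/0.113)·½·1000·3.44²/1000 = 108.7 kPa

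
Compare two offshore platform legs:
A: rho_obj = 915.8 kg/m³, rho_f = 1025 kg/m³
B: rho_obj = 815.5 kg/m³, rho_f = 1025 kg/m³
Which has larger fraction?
fraction(A) = 0.8935, fraction(B) = 0.7956. Answer: A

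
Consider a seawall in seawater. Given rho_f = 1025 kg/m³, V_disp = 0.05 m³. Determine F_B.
Formula: F_B = \rho_f g V_{disp}
F_B = 1025·9.81·0.05 = 502.8 N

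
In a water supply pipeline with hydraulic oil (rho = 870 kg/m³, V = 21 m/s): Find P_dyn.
Formula: P_{dyn} = \frac{1}{2} \rho V^2
P_dyn = 0.5·870·21²/1000 = 191.8 kPa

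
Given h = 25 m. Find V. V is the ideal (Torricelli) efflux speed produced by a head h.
Formula: V = \sqrt{2 g h}
V = √(2·9.81·25) = 22.15 m/s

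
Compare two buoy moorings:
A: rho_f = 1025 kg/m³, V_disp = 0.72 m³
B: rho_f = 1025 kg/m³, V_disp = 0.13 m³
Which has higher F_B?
F_B(A) = 7240 N, F_B(B) = 1307 N. Answer: A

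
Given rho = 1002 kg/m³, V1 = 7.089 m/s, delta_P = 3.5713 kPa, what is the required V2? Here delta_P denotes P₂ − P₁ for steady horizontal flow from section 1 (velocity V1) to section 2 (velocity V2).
Formula: \Delta P = \frac{1}{2} \rho (V_1^2 - V_2^2)
Substituting knowns: 3.5713 = 0.5·1002·(7.089² − V2²)/1000
Solving for V2: V2 = √(7.089² − 2·(3.5713·1000)/1002) = 6.567 m/s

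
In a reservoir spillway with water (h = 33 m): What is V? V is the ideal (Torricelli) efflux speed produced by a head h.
Formula: V = \sqrt{2 g h}
V = √(2·9.81·33) = 25.45 m/s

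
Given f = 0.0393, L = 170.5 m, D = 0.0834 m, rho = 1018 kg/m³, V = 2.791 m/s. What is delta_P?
Formula: \Delta P = f \frac{L}{D} \frac{\rho V^2}{2}
delta_P = 0.0393·(170.5/0.0834)·0.5·1018·2.791²/1000 = 318.6 kPa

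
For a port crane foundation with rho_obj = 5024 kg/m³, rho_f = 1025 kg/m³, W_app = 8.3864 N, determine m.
Formula: W_{app} = mg\left(1 - \frac{\rho_f}{\rho_{obj}}\right)
Substituting knowns: 8.3864 = m·9.81·(1 − 1025/5024)
Solving for m: m = 8.3864/(9.81·(1 − 1025/5024)) = 1.074 kg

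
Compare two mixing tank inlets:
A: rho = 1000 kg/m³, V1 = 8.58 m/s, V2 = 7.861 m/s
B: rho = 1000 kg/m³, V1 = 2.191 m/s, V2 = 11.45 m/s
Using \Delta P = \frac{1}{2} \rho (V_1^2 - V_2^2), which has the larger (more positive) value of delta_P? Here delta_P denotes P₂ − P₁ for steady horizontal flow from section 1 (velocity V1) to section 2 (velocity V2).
delta_P(A) = 5.911 kPa, delta_P(B) = -63.15 kPa. Answer: A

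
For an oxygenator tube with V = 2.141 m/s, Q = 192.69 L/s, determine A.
Formula: Q = A V
Substituting knowns: 192.69 = A·2.141·1000
Solving for A: A = (192.69/1000)/2.141 = 0.09 m²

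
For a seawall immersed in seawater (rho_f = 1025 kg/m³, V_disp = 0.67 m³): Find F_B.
Formula: F_B = \rho_f g V_{disp}
F_B = 1025·9.81·0.67 = 6737 N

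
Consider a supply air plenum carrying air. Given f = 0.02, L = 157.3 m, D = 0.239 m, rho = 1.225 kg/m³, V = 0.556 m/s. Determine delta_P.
Formula: \Delta P = f \frac{L}{D} \frac{\rho V^2}{2}
delta_P = 0.02·(157.3/0.239)·0.5·1.225·0.556²/1000 = 0.002492 kPa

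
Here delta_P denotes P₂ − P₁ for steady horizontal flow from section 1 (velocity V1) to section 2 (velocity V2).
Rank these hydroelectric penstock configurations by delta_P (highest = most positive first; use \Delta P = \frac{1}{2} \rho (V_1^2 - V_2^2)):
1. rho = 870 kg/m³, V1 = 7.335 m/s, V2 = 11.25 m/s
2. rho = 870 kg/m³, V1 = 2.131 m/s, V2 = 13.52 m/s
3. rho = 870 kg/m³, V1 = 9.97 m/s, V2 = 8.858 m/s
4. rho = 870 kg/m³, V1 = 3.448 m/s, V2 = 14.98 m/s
Case 1: delta_P = -31.65 kPa
Case 2: delta_P = -77.54 kPa
Case 3: delta_P = 9.107 kPa
Case 4: delta_P = -92.44 kPa
Ranking (highest first): 3, 1, 2, 4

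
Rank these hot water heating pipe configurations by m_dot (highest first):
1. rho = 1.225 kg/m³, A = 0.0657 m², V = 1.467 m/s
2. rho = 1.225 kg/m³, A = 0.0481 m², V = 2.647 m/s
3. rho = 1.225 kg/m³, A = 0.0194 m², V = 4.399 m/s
Case 1: m_dot = 0.1181 kg/s
Case 2: m_dot = 0.156 kg/s
Case 3: m_dot = 0.1045 kg/s
Ranking (highest first): 2, 1, 3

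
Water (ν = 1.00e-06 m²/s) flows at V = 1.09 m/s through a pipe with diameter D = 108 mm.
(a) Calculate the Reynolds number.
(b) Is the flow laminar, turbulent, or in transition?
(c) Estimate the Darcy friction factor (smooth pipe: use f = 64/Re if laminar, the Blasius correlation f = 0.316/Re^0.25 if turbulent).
(a) Re = V·D/ν = 1.09·0.108/1.00e-06 = 117720
(b) Flow regime: turbulent (Re > 4000)
(c) Friction factor: f = 0.316/Re^0.25 = 0.316/117720^0.25 = 0.01706 (Blasius is strictly valid for Re ≲ 1e5; used here as the smooth-pipe estimate the problem specifies)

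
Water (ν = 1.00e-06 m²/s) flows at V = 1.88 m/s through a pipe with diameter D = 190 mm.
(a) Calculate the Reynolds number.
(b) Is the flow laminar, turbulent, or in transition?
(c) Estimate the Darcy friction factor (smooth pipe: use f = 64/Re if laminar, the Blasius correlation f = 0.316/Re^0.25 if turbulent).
(a) Re = V·D/ν = 1.88·0.19/1.00e-06 = 357200
(b) Flow regime: turbulent (Re > 4000)
(c) Friction factor: f = 0.316/Re^0.25 = 0.316/357200^0.25 = 0.01293 (Blasius is strictly valid for Re ≲ 1e5; used here as the smooth-pipe estimate the problem specifies)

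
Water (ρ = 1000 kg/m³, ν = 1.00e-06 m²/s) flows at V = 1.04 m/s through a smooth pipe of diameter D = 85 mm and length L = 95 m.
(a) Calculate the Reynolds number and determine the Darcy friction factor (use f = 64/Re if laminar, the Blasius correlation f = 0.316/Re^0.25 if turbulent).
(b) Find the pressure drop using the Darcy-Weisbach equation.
(a) Re = V·D/ν = 1.04·0.085/1.00e-06 = 88400 → turbulent (Re > 4000); f = 0.316/Re^0.25 = 0.316/88400^0.25 = 0.018326
(b) Darcy-Weisbach: ΔP = f·(L/D)·½ρV²/1000 = 0.018326·(95/0.085)·½·1000·1.04²/1000 = 11.08 kPa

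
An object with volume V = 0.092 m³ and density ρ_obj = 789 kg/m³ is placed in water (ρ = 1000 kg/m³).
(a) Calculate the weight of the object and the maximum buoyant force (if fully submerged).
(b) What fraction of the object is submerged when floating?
(a) W=rho_obj*g*V=789*9.81*0.092=712.1 N; F_B(max)=rho*g*V=1000*9.81*0.092=902.5 N
(b) Floating fraction=rho_obj/rho=789/1000=0.789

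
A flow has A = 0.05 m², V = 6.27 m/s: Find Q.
Formula: Q = A V
Q = 0.05·6.27·1000 = 313.5 L/s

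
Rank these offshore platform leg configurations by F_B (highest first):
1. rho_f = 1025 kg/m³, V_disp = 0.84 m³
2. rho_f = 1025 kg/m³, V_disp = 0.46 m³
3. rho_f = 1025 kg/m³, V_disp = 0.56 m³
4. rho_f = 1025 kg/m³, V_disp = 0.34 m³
Case 1: F_B = 8446 N
Case 2: F_B = 4625 N
Case 3: F_B = 5631 N
Case 4: F_B = 3419 N
Ranking (highest first): 1, 3, 2, 4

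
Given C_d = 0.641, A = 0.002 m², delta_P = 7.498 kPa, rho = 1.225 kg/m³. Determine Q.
Formula: Q = C_d A \sqrt{\frac{2 \Delta P}{\rho}}
Q = 0.641·0.002·√(2·(7.498·1000)/1.225)·1000 = 141.8 L/s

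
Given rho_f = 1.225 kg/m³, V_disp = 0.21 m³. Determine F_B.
Formula: F_B = \rho_f g V_{disp}
F_B = 1.225·9.81·0.21 = 2.524 N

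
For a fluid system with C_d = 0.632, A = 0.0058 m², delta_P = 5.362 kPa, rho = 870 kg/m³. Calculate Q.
Formula: Q = C_d A \sqrt{\frac{2 \Delta P}{\rho}}
Q = 0.632·0.0058·√(2·(5.362·1000)/870)·1000 = 12.87 L/s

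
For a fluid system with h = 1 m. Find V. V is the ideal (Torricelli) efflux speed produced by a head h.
Formula: V = \sqrt{2 g h}
V = √(2·9.81·1) = 4.429 m/s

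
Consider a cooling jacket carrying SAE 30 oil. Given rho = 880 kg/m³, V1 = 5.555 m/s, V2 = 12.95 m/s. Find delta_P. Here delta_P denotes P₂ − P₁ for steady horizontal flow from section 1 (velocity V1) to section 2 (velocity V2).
Formula: \Delta P = \frac{1}{2} \rho (V_1^2 - V_2^2)
delta_P = 0.5·880·(5.555² − 12.95²)/1000 = -60.21 kPa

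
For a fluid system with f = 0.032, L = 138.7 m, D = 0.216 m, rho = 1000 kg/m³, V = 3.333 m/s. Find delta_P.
Formula: \Delta P = f \frac{L}{D} \frac{\rho V^2}{2}
delta_P = 0.032·(138.7/0.216)·0.5·1000·3.333²/1000 = 114.1 kPa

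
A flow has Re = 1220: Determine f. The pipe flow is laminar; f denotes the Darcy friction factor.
Formula: f = \frac{64}{Re}
f = 64/1220 = 0.05246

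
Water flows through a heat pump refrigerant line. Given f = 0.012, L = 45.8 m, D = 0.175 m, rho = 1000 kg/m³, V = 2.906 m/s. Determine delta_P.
Formula: \Delta P = f \frac{L}{D} \frac{\rho V^2}{2}
delta_P = 0.012·(45.8/0.175)·0.5·1000·2.906²/1000 = 13.26 kPa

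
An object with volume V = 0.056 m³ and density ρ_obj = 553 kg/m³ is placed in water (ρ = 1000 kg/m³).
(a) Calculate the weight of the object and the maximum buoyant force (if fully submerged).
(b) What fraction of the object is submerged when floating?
(a) W=rho_obj*g*V=553*9.81*0.056=303.8 N; F_B(max)=rho*g*V=1000*9.81*0.056=549.4 N
(b) Floating fraction=rho_obj/rho=553/1000=0.553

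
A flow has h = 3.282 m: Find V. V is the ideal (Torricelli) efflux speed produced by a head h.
Formula: V = \sqrt{2 g h}
V = √(2·9.81·3.282) = 8.025 m/s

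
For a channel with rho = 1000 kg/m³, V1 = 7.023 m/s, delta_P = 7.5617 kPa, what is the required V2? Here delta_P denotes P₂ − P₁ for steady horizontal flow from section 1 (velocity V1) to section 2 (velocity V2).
Formula: \Delta P = \frac{1}{2} \rho (V_1^2 - V_2^2)
Substituting knowns: 7.5617 = 0.5·1000·(7.023² − V2²)/1000
Solving for V2: V2 = √(7.023² − 2·(7.5617·1000)/1000) = 5.848 m/s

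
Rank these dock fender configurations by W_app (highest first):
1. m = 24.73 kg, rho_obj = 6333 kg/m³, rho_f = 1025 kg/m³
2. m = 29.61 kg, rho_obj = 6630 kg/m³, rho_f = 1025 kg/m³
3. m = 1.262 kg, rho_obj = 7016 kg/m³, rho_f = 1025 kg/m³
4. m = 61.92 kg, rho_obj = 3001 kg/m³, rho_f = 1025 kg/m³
Case 1: W_app = 203.3 N
Case 2: W_app = 245.6 N
Case 3: W_app = 10.57 N
Case 4: W_app = 400 N
Ranking (highest first): 4, 2, 1, 3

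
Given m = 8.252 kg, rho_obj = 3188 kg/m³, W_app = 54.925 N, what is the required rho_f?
Formula: W_{app} = mg\left(1 - \frac{\rho_f}{\rho_{obj}}\right)
Substituting knowns: 54.925 = 8.252·9.81·(1 − rho_f/3188)
Solving for rho_f: rho_f = 3188·(1 − 54.925/(8.252·9.81)) = 1025 kg/m³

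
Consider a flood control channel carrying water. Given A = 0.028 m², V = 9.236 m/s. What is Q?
Formula: Q = A V
Q = 0.028·9.236·1000 = 258.6 L/s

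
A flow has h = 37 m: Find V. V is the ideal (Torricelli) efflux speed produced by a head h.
Formula: V = \sqrt{2 g h}
V = √(2·9.81·37) = 26.94 m/s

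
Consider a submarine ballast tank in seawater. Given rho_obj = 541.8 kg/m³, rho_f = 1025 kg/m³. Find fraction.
Formula: f_{sub} = \frac{\rho_{obj}}{\rho_f}
fraction = 541.8/1025 = 0.5286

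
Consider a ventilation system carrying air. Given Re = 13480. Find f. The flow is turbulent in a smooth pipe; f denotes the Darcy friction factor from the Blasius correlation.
Formula: f = \frac{0.316}{Re^{0.25}}
f = 0.316/13480^0.25 = 0.02933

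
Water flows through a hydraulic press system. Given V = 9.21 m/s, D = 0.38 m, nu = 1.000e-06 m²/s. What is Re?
Formula: Re = \frac{V D}{\nu}
Re = 9.21·0.38/1.000e-06 = 3.500e+06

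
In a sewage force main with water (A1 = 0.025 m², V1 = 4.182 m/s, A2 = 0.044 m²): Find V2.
Formula: V_2 = \frac{A_1 V_1}{A_2}
V2 = 0.025·4.182/0.044 = 2.376 m/s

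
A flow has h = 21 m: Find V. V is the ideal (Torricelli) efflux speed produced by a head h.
Formula: V = \sqrt{2 g h}
V = √(2·9.81·21) = 20.3 m/s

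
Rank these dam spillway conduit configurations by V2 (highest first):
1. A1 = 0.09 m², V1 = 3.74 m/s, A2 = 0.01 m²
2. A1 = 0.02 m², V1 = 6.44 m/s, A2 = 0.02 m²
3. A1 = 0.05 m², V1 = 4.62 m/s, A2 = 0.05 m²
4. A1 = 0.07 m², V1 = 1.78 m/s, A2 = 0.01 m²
Case 1: V2 = 33.66 m/s
Case 2: V2 = 6.44 m/s
Case 3: V2 = 4.62 m/s
Case 4: V2 = 12.46 m/s
Ranking (highest first): 1, 4, 2, 3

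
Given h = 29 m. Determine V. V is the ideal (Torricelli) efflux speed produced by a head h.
Formula: V = \sqrt{2 g h}
V = √(2·9.81·29) = 23.85 m/s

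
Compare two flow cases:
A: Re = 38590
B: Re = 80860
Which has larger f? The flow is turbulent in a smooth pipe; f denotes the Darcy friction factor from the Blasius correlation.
f(A) = 0.02255, f(B) = 0.01874. Answer: A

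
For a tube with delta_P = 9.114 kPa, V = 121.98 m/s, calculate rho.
Formula: V = \sqrt{\frac{2 \Delta P}{\rho}}
Substituting knowns: 121.98 = √(2·(9.114·1000)/rho)
Solving for rho: rho = 2·(9.114·1000)/121.98² = 1.225 kg/m³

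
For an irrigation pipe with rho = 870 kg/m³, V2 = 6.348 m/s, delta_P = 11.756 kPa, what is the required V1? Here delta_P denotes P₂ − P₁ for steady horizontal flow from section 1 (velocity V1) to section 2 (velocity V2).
Formula: \Delta P = \frac{1}{2} \rho (V_1^2 - V_2^2)
Substituting knowns: 11.756 = 0.5·870·(V1² − 6.348²)/1000
Solving for V1: V1 = √(6.348² + 2·(11.756·1000)/870) = 8.205 m/s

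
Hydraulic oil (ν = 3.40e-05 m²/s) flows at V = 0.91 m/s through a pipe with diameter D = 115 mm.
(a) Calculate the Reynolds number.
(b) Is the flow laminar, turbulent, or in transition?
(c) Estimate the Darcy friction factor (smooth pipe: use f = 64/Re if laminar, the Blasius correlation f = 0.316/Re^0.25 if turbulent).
(a) Re = V·D/ν = 0.91·0.115/3.40e-05 = 3077.9
(b) Flow regime: transition (2300 ≤ Re ≤ 4000)
(c) Friction factor: f ≈ 0.04 (transitional regime, no simple correlation)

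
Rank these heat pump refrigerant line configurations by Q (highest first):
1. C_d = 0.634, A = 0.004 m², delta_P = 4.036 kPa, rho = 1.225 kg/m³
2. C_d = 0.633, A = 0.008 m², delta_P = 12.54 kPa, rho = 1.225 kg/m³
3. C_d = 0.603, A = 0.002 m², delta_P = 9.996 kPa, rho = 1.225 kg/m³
Case 1: Q = 205.9 L/s
Case 2: Q = 724.6 L/s
Case 3: Q = 154.1 L/s
Ranking (highest first): 2, 1, 3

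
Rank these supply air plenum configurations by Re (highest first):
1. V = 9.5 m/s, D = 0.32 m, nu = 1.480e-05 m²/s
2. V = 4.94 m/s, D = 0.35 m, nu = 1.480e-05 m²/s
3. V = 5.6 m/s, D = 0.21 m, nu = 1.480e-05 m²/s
Case 1: Re = 205405
Case 2: Re = 116824
Case 3: Re = 79459
Ranking (highest first): 1, 2, 3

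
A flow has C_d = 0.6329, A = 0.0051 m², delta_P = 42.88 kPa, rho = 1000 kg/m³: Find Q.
Formula: Q = C_d A \sqrt{\frac{2 \Delta P}{\rho}}
Q = 0.6329·0.0051·√(2·(42.88·1000)/1000)·1000 = 29.89 L/s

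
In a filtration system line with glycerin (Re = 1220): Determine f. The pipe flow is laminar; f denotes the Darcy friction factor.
Formula: f = \frac{64}{Re}
f = 64/1220 = 0.05246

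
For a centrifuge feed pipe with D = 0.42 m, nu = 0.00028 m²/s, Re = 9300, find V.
Formula: Re = \frac{V D}{\nu}
Substituting knowns: 9300 = V·0.42/0.00028
Solving for V: V = 9300·0.00028/0.42 = 6.2 m/s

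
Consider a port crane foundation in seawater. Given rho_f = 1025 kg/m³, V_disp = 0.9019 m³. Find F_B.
Formula: F_B = \rho_f g V_{disp}
F_B = 1025·9.81·0.9019 = 9069 N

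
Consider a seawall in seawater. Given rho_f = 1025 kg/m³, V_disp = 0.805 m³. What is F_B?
Formula: F_B = \rho_f g V_{disp}
F_B = 1025·9.81·0.805 = 8094 N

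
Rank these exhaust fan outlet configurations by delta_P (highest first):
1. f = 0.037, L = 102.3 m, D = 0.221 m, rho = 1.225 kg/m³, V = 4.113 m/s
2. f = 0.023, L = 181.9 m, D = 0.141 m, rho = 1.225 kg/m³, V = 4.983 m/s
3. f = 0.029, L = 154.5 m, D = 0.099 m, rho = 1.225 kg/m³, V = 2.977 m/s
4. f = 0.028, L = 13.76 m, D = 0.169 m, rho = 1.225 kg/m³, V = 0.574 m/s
Case 1: delta_P = 0.1775 kPa
Case 2: delta_P = 0.4513 kPa
Case 3: delta_P = 0.2457 kPa
Case 4: delta_P = 0.0004601 kPa
Ranking (highest first): 2, 3, 1, 4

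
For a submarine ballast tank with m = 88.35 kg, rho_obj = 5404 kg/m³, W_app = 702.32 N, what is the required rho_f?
Formula: W_{app} = mg\left(1 - \frac{\rho_f}{\rho_{obj}}\right)
Substituting knowns: 702.32 = 88.35·9.81·(1 − rho_f/5404)
Solving for rho_f: rho_f = 5404·(1 − 702.32/(88.35·9.81)) = 1025 kg/m³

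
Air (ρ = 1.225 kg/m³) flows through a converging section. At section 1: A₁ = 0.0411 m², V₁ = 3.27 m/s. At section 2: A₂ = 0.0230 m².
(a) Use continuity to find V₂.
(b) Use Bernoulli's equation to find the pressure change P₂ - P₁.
(a) Continuity: A₁V₁=A₂V₂ -> V₂=A₁V₁/A₂=0.0411*3.27/0.0230=5.84 m/s
(b) Bernoulli: P₂-P₁=0.5*rho*(V₁^2-V₂^2)/1000=0.5*1.225*(3.27^2-5.84^2)/1000=-0.01434 kPa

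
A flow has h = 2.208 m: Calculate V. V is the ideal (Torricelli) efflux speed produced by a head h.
Formula: V = \sqrt{2 g h}
V = √(2·9.81·2.208) = 6.582 m/s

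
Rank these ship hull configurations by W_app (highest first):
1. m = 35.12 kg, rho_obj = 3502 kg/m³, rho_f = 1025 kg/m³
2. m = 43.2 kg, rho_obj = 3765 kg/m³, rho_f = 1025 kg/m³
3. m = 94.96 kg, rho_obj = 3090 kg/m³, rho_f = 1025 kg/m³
Case 1: W_app = 243.7 N
Case 2: W_app = 308.4 N
Case 3: W_app = 622.5 N
Ranking (highest first): 3, 2, 1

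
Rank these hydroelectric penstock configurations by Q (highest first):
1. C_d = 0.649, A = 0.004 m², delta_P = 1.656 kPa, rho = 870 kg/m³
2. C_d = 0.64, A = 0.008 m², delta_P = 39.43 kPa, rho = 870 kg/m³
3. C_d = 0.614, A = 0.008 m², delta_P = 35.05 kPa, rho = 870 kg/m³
Case 1: Q = 5.065 L/s
Case 2: Q = 48.75 L/s
Case 3: Q = 44.09 L/s
Ranking (highest first): 2, 3, 1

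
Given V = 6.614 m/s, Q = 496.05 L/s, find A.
Formula: Q = A V
Substituting knowns: 496.05 = A·6.614·1000
Solving for A: A = (496.05/1000)/6.614 = 0.075 m²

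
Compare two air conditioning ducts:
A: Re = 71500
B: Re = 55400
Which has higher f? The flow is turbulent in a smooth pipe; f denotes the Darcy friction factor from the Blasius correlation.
f(A) = 0.01932, f(B) = 0.0206. Answer: B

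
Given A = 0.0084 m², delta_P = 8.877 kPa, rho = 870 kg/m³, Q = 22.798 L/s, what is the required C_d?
Formula: Q = C_d A \sqrt{\frac{2 \Delta P}{\rho}}
Substituting knowns: 22.798 = C_d·0.0084·√(2·(8.877·1000)/870)·1000
Solving for C_d: C_d = (22.798/1000)/(0.0084·√(2·(8.877·1000)/870)) = 0.6008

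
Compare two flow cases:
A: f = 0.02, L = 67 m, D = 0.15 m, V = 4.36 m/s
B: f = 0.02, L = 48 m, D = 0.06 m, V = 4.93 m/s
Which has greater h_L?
h_L(A) = 8.655 m, h_L(B) = 19.82 m. Answer: B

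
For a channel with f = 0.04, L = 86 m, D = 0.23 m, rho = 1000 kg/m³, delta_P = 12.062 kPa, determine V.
Formula: \Delta P = f \frac{L}{D} \frac{\rho V^2}{2}
Substituting knowns: 12.062 = 0.04·(86/0.23)·0.5·1000·V²/1000
Solving for V: V = √((12.062·1000)/(0.04·(86/0.23)·0.5·1000)) = 1.27 m/s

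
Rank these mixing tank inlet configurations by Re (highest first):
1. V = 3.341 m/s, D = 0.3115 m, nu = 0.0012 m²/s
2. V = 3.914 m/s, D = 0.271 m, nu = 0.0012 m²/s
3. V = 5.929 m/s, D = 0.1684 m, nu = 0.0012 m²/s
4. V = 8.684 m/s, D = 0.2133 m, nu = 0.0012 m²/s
Case 1: Re = 867.3
Case 2: Re = 883.9
Case 3: Re = 832
Case 4: Re = 1544
Ranking (highest first): 4, 2, 1, 3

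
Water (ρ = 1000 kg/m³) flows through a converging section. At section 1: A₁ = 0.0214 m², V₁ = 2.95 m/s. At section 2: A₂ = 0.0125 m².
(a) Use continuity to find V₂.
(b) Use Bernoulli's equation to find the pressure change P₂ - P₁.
(a) Continuity: A₁V₁=A₂V₂ -> V₂=A₁V₁/A₂=0.0214*2.95/0.0125=5.05 m/s
(b) Bernoulli: P₂-P₁=0.5*rho*(V₁^2-V₂^2)/1000=0.5*1000*(2.95^2-5.05^2)/1000=-8.4 kPa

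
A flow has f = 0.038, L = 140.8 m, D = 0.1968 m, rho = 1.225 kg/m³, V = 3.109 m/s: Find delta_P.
Formula: \Delta P = f \frac{L}{D} \frac{\rho V^2}{2}
delta_P = 0.038·(140.8/0.1968)·0.5·1.225·3.109²/1000 = 0.161 kPa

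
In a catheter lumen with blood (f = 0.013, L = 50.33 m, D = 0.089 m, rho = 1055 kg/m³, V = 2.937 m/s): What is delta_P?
Formula: \Delta P = f \frac{L}{D} \frac{\rho V^2}{2}
delta_P = 0.013·(50.33/0.089)·0.5·1055·2.937²/1000 = 33.45 kPa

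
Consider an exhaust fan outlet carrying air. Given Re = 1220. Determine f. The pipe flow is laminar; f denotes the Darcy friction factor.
Formula: f = \frac{64}{Re}
f = 64/1220 = 0.05246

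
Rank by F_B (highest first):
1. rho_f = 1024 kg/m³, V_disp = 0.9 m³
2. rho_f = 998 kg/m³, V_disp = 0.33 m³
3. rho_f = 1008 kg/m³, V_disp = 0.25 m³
Case 1: F_B = 9041 N
Case 2: F_B = 3231 N
Case 3: F_B = 2472 N
Ranking (highest first): 1, 2, 3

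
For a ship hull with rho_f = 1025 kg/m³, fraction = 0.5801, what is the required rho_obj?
Formula: f_{sub} = \frac{\rho_{obj}}{\rho_f}
Substituting knowns: 0.5801 = rho_obj/1025
Solving for rho_obj: rho_obj = 0.5801·1025 = 594.6 kg/m³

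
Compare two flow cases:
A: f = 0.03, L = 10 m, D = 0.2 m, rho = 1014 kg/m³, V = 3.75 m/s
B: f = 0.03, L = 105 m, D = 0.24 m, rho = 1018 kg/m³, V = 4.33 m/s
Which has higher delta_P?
delta_P(A) = 10.69 kPa, delta_P(B) = 125.3 kPa. Answer: B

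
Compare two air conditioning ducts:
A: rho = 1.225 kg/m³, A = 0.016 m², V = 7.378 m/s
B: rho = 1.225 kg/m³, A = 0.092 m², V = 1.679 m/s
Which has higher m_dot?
m_dot(A) = 0.1446 kg/s, m_dot(B) = 0.1892 kg/s. Answer: B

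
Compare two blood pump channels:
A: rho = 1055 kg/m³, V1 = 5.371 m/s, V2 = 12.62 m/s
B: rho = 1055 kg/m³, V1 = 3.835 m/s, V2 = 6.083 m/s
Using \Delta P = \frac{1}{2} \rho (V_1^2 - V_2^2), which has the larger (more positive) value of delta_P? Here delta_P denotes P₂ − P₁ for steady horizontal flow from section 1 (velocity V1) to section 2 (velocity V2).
delta_P(A) = -68.79 kPa, delta_P(B) = -11.76 kPa. Answer: B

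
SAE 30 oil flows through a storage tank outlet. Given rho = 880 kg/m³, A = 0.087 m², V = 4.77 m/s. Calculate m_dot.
Formula: \dot{m} = \rho A V
m_dot = 880·0.087·4.77 = 365.2 kg/s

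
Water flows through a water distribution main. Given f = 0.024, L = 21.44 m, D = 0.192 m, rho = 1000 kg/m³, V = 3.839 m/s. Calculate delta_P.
Formula: \Delta P = f \frac{L}{D} \frac{\rho V^2}{2}
delta_P = 0.024·(21.44/0.192)·0.5·1000·3.839²/1000 = 19.75 kPa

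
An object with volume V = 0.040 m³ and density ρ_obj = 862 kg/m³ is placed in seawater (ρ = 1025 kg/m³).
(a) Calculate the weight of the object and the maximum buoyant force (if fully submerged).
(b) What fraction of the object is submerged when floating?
(a) W=rho_obj*g*V=862*9.81*0.040=338.2 N; F_B(max)=rho*g*V=1025*9.81*0.040=402.2 N
(b) Floating fraction=rho_obj/rho=862/1025=0.841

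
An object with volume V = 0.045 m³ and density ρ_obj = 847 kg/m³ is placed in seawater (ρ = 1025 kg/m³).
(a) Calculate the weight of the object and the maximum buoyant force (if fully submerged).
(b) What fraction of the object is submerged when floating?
(a) W=rho_obj*g*V=847*9.81*0.045=373.9 N; F_B(max)=rho*g*V=1025*9.81*0.045=452.5 N
(b) Floating fraction=rho_obj/rho=847/1025=0.826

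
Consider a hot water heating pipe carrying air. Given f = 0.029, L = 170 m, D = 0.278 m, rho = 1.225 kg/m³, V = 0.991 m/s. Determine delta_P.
Formula: \Delta P = f \frac{L}{D} \frac{\rho V^2}{2}
delta_P = 0.029·(170/0.278)·0.5·1.225·0.991²/1000 = 0.01067 kPa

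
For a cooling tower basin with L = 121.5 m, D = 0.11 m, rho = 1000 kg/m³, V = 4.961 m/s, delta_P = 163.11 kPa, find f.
Formula: \Delta P = f \frac{L}{D} \frac{\rho V^2}{2}
Substituting knowns: 163.11 = f·(121.5/0.11)·0.5·1000·4.961²/1000
Solving for f: f = (163.11·1000)/((121.5/0.11)·0.5·1000·4.961²) = 0.012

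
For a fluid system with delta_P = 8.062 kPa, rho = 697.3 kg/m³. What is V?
Formula: V = \sqrt{\frac{2 \Delta P}{\rho}}
V = √(2·(8.062·1000)/697.3) = 4.809 m/s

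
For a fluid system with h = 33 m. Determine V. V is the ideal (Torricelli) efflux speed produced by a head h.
Formula: V = \sqrt{2 g h}
V = √(2·9.81·33) = 25.45 m/s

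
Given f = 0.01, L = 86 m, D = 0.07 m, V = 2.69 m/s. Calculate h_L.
Formula: h_L = f \frac{L}{D} \frac{V^2}{2g}
h_L = 0.01·(86/0.07)·2.69²/(2·9.81) = 4.531 m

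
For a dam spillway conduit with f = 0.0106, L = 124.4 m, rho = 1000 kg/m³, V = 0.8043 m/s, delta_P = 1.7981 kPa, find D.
Formula: \Delta P = f \frac{L}{D} \frac{\rho V^2}{2}
Substituting knowns: 1.7981 = 0.0106·(124.4/D)·0.5·1000·0.8043²/1000
Solving for D: D = 0.0106·124.4·0.5·1000·0.8043²/(1.7981·1000) = 0.2372 m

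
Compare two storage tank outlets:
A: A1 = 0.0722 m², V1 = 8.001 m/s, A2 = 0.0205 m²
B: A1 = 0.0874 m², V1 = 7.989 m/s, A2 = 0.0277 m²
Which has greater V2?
V2(A) = 28.18 m/s, V2(B) = 25.21 m/s. Answer: A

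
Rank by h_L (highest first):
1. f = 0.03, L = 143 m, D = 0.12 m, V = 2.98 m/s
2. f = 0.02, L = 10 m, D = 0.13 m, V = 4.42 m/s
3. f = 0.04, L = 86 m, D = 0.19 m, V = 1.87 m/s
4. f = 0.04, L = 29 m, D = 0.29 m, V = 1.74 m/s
Case 1: h_L = 16.18 m
Case 2: h_L = 1.532 m
Case 3: h_L = 3.227 m
Case 4: h_L = 0.6172 m
Ranking (highest first): 1, 3, 2, 4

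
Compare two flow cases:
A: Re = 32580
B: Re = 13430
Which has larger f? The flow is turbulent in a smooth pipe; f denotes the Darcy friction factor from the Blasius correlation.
f(A) = 0.02352, f(B) = 0.02935. Answer: B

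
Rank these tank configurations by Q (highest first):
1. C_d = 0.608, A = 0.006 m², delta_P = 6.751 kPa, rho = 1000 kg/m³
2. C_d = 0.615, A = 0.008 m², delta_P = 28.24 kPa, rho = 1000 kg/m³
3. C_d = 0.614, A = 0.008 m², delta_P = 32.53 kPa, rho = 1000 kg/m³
Case 1: Q = 13.4 L/s
Case 2: Q = 36.98 L/s
Case 3: Q = 39.62 L/s
Ranking (highest first): 3, 2, 1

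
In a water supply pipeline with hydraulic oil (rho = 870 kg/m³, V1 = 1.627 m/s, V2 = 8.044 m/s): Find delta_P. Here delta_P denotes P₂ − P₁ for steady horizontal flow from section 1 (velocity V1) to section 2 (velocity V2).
Formula: \Delta P = \frac{1}{2} \rho (V_1^2 - V_2^2)
delta_P = 0.5·870·(1.627² − 8.044²)/1000 = -27 kPa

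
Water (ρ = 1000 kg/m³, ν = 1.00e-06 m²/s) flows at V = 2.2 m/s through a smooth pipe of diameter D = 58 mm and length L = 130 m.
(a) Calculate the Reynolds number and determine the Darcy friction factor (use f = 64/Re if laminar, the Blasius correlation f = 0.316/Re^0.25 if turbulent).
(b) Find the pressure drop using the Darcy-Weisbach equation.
(a) Re = V·D/ν = 2.2·0.058/1.00e-06 = 127600 → turbulent (Re > 4000); f = 0.316/Re^0.25 = 0.316/127600^0.25 = 0.01672 (Blasius is strictly valid for Re ≲ 1e5; used here as the smooth-pipe estimate the problem specifies)
(b) Darcy-Weisbach: ΔP = f·(L/D)·½ρV²/1000 = 0.01672·(130/0.058)·½·1000·2.2²/1000 = 90.69 kPa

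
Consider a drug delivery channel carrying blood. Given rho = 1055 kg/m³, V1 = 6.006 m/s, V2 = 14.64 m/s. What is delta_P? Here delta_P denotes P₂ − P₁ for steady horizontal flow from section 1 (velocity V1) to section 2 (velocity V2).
Formula: \Delta P = \frac{1}{2} \rho (V_1^2 - V_2^2)
delta_P = 0.5·1055·(6.006² − 14.64²)/1000 = -94.03 kPa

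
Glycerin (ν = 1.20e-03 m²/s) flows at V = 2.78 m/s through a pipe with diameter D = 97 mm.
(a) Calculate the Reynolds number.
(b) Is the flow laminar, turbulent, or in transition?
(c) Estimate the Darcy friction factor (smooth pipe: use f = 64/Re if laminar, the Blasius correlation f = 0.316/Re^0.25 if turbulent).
(a) Re = V·D/ν = 2.78·0.097/1.20e-03 = 224.72
(b) Flow regime: laminar (Re < 2300)
(c) Friction factor: f = 64/Re = 64/224.72 = 0.2848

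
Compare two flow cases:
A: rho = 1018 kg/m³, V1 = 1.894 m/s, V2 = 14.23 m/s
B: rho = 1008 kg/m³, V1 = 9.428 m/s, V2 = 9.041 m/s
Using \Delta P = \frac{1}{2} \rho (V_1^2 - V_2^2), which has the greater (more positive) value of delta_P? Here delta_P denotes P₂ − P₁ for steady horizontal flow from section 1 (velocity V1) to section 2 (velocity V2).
delta_P(A) = -101.2 kPa, delta_P(B) = 3.602 kPa. Answer: B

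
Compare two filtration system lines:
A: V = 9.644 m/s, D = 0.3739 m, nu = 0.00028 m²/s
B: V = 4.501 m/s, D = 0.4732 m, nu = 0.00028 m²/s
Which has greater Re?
Re(A) = 12878, Re(B) = 7607. Answer: A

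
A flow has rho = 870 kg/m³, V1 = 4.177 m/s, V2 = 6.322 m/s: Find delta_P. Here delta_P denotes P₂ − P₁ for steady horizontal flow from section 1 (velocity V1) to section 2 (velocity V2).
Formula: \Delta P = \frac{1}{2} \rho (V_1^2 - V_2^2)
delta_P = 0.5·870·(4.177² − 6.322²)/1000 = -9.796 kPa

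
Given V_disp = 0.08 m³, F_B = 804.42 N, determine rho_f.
Formula: F_B = \rho_f g V_{disp}
Substituting knowns: 804.42 = rho_f·9.81·0.08
Solving for rho_f: rho_f = 804.42/(9.81·0.08) = 1025 kg/m³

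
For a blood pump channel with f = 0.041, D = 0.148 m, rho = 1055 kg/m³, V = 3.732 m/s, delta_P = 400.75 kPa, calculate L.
Formula: \Delta P = f \frac{L}{D} \frac{\rho V^2}{2}
Substituting knowns: 400.75 = 0.041·(L/0.148)·0.5·1055·3.732²/1000
Solving for L: L = (400.75·1000)·0.148/(0.041·0.5·1055·3.732²) = 196.9 m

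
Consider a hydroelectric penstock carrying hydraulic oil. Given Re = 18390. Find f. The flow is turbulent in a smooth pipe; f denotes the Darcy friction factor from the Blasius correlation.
Formula: f = \frac{0.316}{Re^{0.25}}
f = 0.316/18390^0.25 = 0.02714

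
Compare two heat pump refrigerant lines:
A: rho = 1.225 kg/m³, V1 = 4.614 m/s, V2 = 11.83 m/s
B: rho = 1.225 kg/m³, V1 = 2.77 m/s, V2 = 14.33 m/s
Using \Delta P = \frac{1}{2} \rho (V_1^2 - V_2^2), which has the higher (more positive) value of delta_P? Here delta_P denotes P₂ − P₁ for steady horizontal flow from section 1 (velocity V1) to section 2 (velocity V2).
delta_P(A) = -0.07268 kPa, delta_P(B) = -0.1211 kPa. Answer: A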